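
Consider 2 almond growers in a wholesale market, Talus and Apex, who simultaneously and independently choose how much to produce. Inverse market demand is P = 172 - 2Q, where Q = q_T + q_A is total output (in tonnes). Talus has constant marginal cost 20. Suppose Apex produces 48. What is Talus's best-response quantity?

With the rival's output fixed at 48, Talus's profit is π_T = (172 - 2·48 - 2q_T)q_T - (20q_T) = (76 - 2q_T)q_T - (20q_T).
∂π_T/∂q_T = 56 - 4q_T = 0, so q_T = 14.

14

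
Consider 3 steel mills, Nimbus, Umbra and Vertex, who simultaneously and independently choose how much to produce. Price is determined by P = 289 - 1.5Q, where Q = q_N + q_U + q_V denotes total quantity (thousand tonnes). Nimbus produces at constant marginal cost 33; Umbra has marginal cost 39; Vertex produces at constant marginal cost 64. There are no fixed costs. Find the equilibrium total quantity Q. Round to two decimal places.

121.83

Nimbus's profit: π_N = (289 - 1.5Q)q_N - (33q_N). Setting ∂π_N/∂q_N = 0: 256 - 3q_N - (3/2)(q_U + q_V) = 0.
Umbra's first-order condition: 250 - 3q_U - (3/2)(q_N + q_V) = 0.
Vertex's first-order condition: 225 - 3q_V - (3/2)(q_N + q_U) = 0.
Summing all 3 equations gives 731 − 6Q = 0, hence Q = 731/6.
Back-substituting: q_N = (256 − 731/4)/(3/2) = 293/6, q_U = (250 − 731/4)/(3/2) = 269/6, q_V = (225 − 731/4)/(3/2) = 169/6.
Total output Q = 293/6 + 269/6 + 169/6 = 731/6.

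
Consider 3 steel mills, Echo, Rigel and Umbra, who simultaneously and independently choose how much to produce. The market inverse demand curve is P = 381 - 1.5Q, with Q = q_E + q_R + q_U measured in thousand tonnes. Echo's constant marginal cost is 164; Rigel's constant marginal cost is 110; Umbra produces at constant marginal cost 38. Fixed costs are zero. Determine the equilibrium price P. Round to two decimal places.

Echo's profit: π_E = (381 - 1.5Q)q_E - (164q_E). Setting ∂π_E/∂q_E = 0: 217 - 3q_E - (3/2)(q_R + q_U) = 0.
Rigel's profit: π_R = (381 - 1.5Q)q_R - (110q_R). Setting ∂π_R/∂q_R = 0: 271 - 3q_R - (3/2)(q_E + q_U) = 0.
Umbra's profit: π_U = (381 - 1.5Q)q_U - (38q_U). Setting ∂π_U/∂q_U = 0: 343 - 3q_U - (3/2)(q_E + q_R) = 0.
Adding the 3 first-order conditions: 831 − 6Q = 0, so Q = 277/2.
Back-substituting: q_E = (217 − 831/4)/(3/2) = 37/6, q_R = (271 − 831/4)/(3/2) = 253/6, q_U = (343 − 831/4)/(3/2) = 541/6.
Total output Q = 277/2, so price P = 381 - (3/2)·(277/2) = 693/4.

173.25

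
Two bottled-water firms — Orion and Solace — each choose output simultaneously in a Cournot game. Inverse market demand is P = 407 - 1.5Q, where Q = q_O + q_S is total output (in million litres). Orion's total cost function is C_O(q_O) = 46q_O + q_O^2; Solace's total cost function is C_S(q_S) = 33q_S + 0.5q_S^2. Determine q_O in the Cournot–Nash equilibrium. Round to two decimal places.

Orion's profit: π_O = (407 - 1.5Q)q_O - (46q_O + q_O²). Setting ∂π_O/∂q_O = 0: 361 - 5q_O - (3/2)(q_S) = 0.
Solace's first-order condition: 374 - 4q_S - (3/2)(q_O) = 0.
So q_O = (361 - (3/2)q_S)/5 and q_S = (374 - (3/2)q_O)/4.
Substituting one into the other gives q_O = 49.7465 and q_S = 74.8451.

49.75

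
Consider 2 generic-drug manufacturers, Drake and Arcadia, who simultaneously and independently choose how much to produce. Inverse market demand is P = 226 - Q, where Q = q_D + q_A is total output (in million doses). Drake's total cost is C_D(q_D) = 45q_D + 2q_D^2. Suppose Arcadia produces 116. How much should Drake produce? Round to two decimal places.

With the rival's output fixed at 116, Drake's profit is π_D = (226 - 116 - q_D)q_D - (45q_D + 2q_D²) = (110 - q_D)q_D - (45q_D + 2q_D²).
∂π_D/∂q_D = 65 - 6q_D = 0, so q_D = 65/6.

10.83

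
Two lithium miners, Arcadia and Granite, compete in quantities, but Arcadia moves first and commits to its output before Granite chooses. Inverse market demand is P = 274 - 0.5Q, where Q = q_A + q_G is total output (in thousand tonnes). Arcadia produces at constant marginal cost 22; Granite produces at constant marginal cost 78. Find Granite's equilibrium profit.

882

Solve by backward induction. Given q_A, the follower Granite maximises π_G = (274 - (1/2)q_A - (1/2)q_G)q_G - 78q_G.
Setting the follower's marginal profit to zero, 196 - (1/2)q_A - q_G = 0, i.e. q_G = (196 - (1/2)q_A).
Arcadia substitutes q_G(q_A) into its own profit: π_A = q_A(274 - (1/2)q_A - (196 - (1/2)q_A)/2) - 22q_A = (176 - (1/4)q_A)q_A - 22q_A.
The leader's first-order condition 154 - (1/2)q_A = 0 yields q_A = 308.
Then q_G = (196 - (1/2)·308) = 42.
Price P = 274 - (1/2)·350 = 99.
Granite's profit: (99 - 78)·42 = 882.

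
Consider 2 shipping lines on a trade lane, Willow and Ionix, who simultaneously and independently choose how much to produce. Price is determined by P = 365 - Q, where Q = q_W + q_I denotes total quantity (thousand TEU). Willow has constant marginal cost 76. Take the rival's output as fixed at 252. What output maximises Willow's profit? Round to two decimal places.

18.50

With the rival's output fixed at 252, Willow's profit is π_W = (365 - 252 - q_W)q_W - (76q_W) = (113 - q_W)q_W - (76q_W).
∂π_W/∂q_W = 37 - 2q_W = 0, so q_W = 37/2.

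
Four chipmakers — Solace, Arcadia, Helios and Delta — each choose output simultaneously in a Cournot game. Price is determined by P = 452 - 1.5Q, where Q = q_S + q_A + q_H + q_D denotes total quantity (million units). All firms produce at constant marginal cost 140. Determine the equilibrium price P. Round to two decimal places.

202.40

A representative firm's profit is π_i = q_i(452 - 1.5Q) - 140q_i.
First-order condition (treating rivals' output as given): 312 - 3q_i - (3/2)·Σ_{j≠i} q_j = 0.
By symmetry each firm produces the same amount; substituting Σ_{j≠i} q_j = 3q_i yields q_i = 312/(15/2) = 208/5.
Total output Q = 832/5, so price P = 452 - (3/2)·(832/5) = 1012/5.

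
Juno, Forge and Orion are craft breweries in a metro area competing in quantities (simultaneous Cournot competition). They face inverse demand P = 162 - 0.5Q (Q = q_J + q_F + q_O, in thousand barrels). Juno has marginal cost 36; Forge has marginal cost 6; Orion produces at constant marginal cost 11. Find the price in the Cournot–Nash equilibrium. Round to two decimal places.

Juno's profit: π_J = (162 - 0.5Q)q_J - (36q_J). Setting ∂π_J/∂q_J = 0: 126 - q_J - (1/2)(q_F + q_O) = 0.
Forge's profit: π_F = (162 - 0.5Q)q_F - (6q_F). Setting ∂π_F/∂q_F = 0: 156 - q_F - (1/2)(q_J + q_O) = 0.
Orion's first-order condition: 151 - q_O - (1/2)(q_J + q_F) = 0.
Summing all 3 equations gives 433 − 2Q = 0, hence Q = 433/2.
Back-substituting: q_J = (126 − 433/4)/(1/2) = 71/2, q_F = (156 − 433/4)/(1/2) = 191/2, q_O = (151 − 433/4)/(1/2) = 171/2.
Total output Q = 433/2, so price P = 162 - (1/2)·(433/2) = 215/4.

53.75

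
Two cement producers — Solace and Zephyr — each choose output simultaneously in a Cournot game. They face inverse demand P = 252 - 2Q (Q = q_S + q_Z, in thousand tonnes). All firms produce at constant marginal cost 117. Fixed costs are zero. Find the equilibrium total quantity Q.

45

A representative firm's profit is π_i = q_i(252 - 2Q) - 117q_i.
First-order condition (treating rivals' output as given): 135 - 4q_i - 2q_j = 0.
With identical firms every q_j equals q_i, so q_j = q_i and 135 = 6q_i, giving q_i = 45/2.
Total output Q = 45/2 + 45/2 = 45.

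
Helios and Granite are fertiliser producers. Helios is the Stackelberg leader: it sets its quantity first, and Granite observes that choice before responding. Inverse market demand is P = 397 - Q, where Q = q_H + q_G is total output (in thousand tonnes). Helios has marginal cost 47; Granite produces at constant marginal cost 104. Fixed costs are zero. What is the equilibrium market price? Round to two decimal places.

148.75

The follower Granite best-responds to any q_H: π_G = (397 - Q)q_G - 104q_G.
Setting the follower's marginal profit to zero, 293 - q_H - 2q_G = 0, i.e. q_G = (293 - q_H)/2.
Helios substitutes q_G(q_H) into its own profit: π_H = q_H(397 - q_H - (293 - q_H)/2) - 47q_H = (501/2 - (1/2)q_H)q_H - 47q_H.
The leader's first-order condition 407/2 - q_H = 0 yields q_H = 407/2.
Then q_G = (293 - 407/2)/2 = 179/4.
Total output Q = 993/4, so price P = 397 - 993/4 = 595/4.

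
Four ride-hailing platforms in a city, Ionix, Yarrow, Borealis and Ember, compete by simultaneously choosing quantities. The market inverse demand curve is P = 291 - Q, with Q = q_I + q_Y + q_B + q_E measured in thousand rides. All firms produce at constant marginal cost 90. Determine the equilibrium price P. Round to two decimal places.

130.20

A representative firm's profit is π_i = q_i(291 - Q) - 90q_i.
First-order condition (treating rivals' output as given): 201 - 2q_i - Σ_{j≠i} q_j = 0.
With identical firms every q_j equals q_i, so Σ_{j≠i} q_j = 3q_i and 201 = 5q_i, giving q_i = 201/5.
Total output Q = 804/5, so price P = 291 - 804/5 = 651/5.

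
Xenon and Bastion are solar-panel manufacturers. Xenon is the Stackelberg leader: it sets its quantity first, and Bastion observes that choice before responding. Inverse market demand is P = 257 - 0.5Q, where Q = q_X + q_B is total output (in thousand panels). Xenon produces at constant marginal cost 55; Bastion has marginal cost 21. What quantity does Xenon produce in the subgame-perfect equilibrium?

168

Solve by backward induction. Given q_X, the follower Bastion maximises π_B = (257 - (1/2)q_X - (1/2)q_B)q_B - 21q_B.
∂π_B/∂q_B = 236 - (1/2)q_X - q_B = 0 gives the reaction function q_B = (236 - (1/2)q_X).
The leader anticipates this reaction. Substituting into P = 257 - 0.5Q gives P = 139 - (1/4)q_X, so π_X = (139 - (1/4)q_X)q_X - 55q_X.
Maximising: ∂π_X/∂q_X = 84 - (1/2)q_X = 0, giving q_X = 168.
Then q_B = (236 - (1/2)·168) = 152.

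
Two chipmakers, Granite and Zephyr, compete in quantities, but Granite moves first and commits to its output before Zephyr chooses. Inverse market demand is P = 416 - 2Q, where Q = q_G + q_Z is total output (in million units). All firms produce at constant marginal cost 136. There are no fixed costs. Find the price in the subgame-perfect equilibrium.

Solve by backward induction. Given q_G, the follower Zephyr maximises π_Z = (416 - 2q_G - 2q_Z)q_Z - 136q_Z.
Follower FOC: 280 - 2q_G - 4q_Z = 0, so q_Z(q_G) = (280 - 2q_G)/4.
Granite substitutes q_Z(q_G) into its own profit: π_G = q_G(416 - 2q_G - (280 - 2q_G)/2) - 136q_G = (276 - q_G)q_G - 136q_G.
The leader's first-order condition 140 - 2q_G = 0 yields q_G = 70.
Then q_Z = (280 - 2·70)/4 = 35.
Total output Q = 105, so price P = 416 - 2·105 = 206.

206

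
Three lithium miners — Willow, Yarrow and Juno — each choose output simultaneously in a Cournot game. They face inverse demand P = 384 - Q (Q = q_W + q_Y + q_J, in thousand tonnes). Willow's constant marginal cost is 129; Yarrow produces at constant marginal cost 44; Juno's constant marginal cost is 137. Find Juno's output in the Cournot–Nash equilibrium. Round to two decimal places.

36.50

Willow's profit: π_W = (384 - Q)q_W - (129q_W). Setting ∂π_W/∂q_W = 0: 255 - 2q_W - (q_Y + q_J) = 0.
Yarrow's profit: π_Y = (384 - Q)q_Y - (44q_Y). Setting ∂π_Y/∂q_Y = 0: 340 - 2q_Y - (q_W + q_J) = 0.
Juno's first-order condition: 247 - 2q_J - (q_W + q_Y) = 0.
Adding the 3 conditions: 842 − 2Q − 2Q = 0, i.e. Q = 421/2.
Back-substituting: q_W = (255 − 421/2) = 89/2, q_Y = (340 − 421/2) = 259/2, q_J = (247 − 421/2) = 73/2.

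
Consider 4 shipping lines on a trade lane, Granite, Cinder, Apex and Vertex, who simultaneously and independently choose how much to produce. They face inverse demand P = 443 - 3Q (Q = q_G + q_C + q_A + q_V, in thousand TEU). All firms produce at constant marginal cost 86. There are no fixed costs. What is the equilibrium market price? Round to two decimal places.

157.40

A representative firm's profit is π_i = q_i(443 - 3Q) - 86q_i.
Setting ∂π_i/∂q_i = 0 with rivals' quantities fixed: 357 - 6q_i - 3·Σ_{j≠i} q_j = 0.
With identical firms every q_j equals q_i, so Σ_{j≠i} q_j = 3q_i and 357 = 15q_i, giving q_i = 119/5.
Total output Q = 476/5, so price P = 443 - 3·(476/5) = 787/5.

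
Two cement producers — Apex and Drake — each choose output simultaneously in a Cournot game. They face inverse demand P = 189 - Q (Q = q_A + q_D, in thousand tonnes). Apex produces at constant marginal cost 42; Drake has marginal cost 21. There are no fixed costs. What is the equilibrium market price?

Apex's profit: π_A = (189 - Q)q_A - (42q_A). Setting ∂π_A/∂q_A = 0: 147 - 2q_A - (q_D) = 0.
Drake's profit: π_D = (189 - Q)q_D - (21q_D). Setting ∂π_D/∂q_D = 0: 168 - 2q_D - (q_A) = 0.
Best responses: q_A = (147 - q_D)/2, q_D = (168 - q_A)/2.
Substituting one into the other gives q_A = 42 and q_D = 63.
Total output Q = 105, so price P = 189 - 105 = 84.

84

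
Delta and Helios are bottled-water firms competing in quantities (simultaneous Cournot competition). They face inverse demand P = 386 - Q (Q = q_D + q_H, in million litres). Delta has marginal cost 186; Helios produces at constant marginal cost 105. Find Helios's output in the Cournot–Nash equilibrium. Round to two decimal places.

Delta's profit: π_D = (386 - Q)q_D - (186q_D). Setting ∂π_D/∂q_D = 0: 200 - 2q_D - (q_H) = 0.
Helios's profit: π_H = (386 - Q)q_H - (105q_H). Setting ∂π_H/∂q_H = 0: 281 - 2q_H - (q_D) = 0.
Best responses: q_D = (200 - q_H)/2, q_H = (281 - q_D)/2.
Solving the pair: q_D = 119/3, q_H = 362/3.

120.67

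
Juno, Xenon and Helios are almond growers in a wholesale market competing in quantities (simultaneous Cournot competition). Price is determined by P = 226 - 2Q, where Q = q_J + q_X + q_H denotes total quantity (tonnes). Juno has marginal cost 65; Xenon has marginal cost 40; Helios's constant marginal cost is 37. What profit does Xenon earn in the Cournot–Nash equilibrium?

Juno's profit: π_J = (226 - 2Q)q_J - (65q_J). Setting ∂π_J/∂q_J = 0: 161 - 4q_J - 2(q_X + q_H) = 0.
Xenon's first-order condition: 186 - 4q_X - 2(q_J + q_H) = 0.
Helios's first-order condition: 189 - 4q_H - 2(q_J + q_X) = 0.
Summing all 3 equations gives 536 − 8Q = 0, hence Q = 67.
Back-substituting: q_J = (161 − 134)/2 = 27/2, q_X = (186 − 134)/2 = 26, q_H = (189 − 134)/2 = 55/2.
Price P = 226 - 2·67 = 92.
Xenon's profit: (92 - 40)·26 = 1352.

1352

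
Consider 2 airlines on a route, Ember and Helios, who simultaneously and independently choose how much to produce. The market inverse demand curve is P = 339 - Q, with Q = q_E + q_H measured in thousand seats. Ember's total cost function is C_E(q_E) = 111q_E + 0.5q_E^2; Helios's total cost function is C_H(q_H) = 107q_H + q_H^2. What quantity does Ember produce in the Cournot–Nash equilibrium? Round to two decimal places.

Ember's profit: π_E = (339 - Q)q_E - (111q_E + (1/2)q_E²). Setting ∂π_E/∂q_E = 0: 228 - 3q_E - (q_H) = 0.
Helios's first-order condition: 232 - 4q_H - (q_E) = 0.
So q_E = (228 - q_H)/3 and q_H = (232 - q_E)/4.
Substituting one into the other gives q_E = 680/11 and q_H = 468/11.

61.82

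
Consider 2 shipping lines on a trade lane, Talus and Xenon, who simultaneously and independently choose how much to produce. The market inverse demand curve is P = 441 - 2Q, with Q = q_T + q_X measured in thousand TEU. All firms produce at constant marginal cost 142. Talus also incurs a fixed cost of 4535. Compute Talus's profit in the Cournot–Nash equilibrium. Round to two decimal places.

A representative firm's profit is π_i = q_i(441 - 2Q) - 142q_i.
Setting ∂π_i/∂q_i = 0 with rivals' quantities fixed: 299 - 4q_i - 2q_j = 0.
By symmetry each firm produces the same amount; substituting q_j = q_i yields q_i = 299/6.
Price P = 441 - 2·(299/3) = 725/3.
Talus's profit: (725/3 - 142)·(299/6) - 4535 = 431.7222.

431.72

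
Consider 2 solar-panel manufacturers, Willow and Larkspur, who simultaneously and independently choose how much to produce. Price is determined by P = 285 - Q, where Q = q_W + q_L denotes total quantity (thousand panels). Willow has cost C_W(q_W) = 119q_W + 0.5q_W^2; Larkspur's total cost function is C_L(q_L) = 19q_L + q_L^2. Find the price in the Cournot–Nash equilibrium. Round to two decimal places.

Willow's profit: π_W = (285 - Q)q_W - (119q_W + (1/2)q_W²). Setting ∂π_W/∂q_W = 0: 166 - 3q_W - (q_L) = 0.
Larkspur's profit: π_L = (285 - Q)q_L - (19q_L + q_L²). Setting ∂π_L/∂q_L = 0: 266 - 4q_L - (q_W) = 0.
Best responses: q_W = (166 - q_L)/3, q_L = (266 - q_W)/4.
Substituting one into the other gives q_W = 398/11 and q_L = 632/11.
Total output Q = 1030/11, so price P = 285 - 1030/11 = 191.3636.

191.36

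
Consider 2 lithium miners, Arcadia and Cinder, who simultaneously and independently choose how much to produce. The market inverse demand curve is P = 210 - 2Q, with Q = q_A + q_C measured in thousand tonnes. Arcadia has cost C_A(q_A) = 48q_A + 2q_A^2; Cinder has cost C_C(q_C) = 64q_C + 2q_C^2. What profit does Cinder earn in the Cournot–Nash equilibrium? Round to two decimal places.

791.48

Arcadia's profit: π_A = (210 - 2Q)q_A - (48q_A + 2q_A²). Setting ∂π_A/∂q_A = 0: 162 - 8q_A - 2(q_C) = 0.
Cinder's first-order condition: 146 - 8q_C - 2(q_A) = 0.
Rearranging gives the reaction functions q_A = (162 - 2q_C)/8 and q_C = (146 - 2q_A)/8.
Substituting one into the other gives q_A = 251/15 and q_C = 211/15.
Price P = 210 - 2·(154/5) = 742/5.
Cinder's profit: (742/5)·(211/15) - 64·(211/15) - 2(211/15)² = 791.4844.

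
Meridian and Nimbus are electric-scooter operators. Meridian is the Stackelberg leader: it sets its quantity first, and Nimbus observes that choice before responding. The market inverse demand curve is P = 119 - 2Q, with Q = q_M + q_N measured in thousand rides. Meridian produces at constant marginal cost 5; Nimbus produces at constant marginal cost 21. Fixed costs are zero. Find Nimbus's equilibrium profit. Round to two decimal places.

136.13

Solve by backward induction. Given q_M, the follower Nimbus maximises π_N = (119 - 2q_M - 2q_N)q_N - 21q_N.
∂π_N/∂q_N = 98 - 2q_M - 4q_N = 0 gives the reaction function q_N = (98 - 2q_M)/4.
Meridian substitutes q_N(q_M) into its own profit: π_M = q_M(119 - 2q_M - (98 - 2q_M)/2) - 5q_M = (70 - q_M)q_M - 5q_M.
The leader's first-order condition 65 - 2q_M = 0 yields q_M = 65/2.
Then q_N = (98 - 2·(65/2))/4 = 33/4.
Price P = 119 - 2·(163/4) = 75/2.
Nimbus's profit: (75/2 - 21)·(33/4) = 1089/8.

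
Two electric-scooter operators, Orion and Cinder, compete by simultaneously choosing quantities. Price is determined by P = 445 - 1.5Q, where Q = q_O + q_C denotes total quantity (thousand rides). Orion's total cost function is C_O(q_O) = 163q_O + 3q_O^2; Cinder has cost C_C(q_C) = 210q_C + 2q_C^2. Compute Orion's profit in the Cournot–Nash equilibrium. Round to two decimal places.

Orion's profit: π_O = (445 - 1.5Q)q_O - (163q_O + 3q_O²). Setting ∂π_O/∂q_O = 0: 282 - 9q_O - (3/2)(q_C) = 0.
Cinder's profit: π_C = (445 - 1.5Q)q_C - (210q_C + 2q_C²). Setting ∂π_C/∂q_C = 0: 235 - 7q_C - (3/2)(q_O) = 0.
Rearranging gives the reaction functions q_O = (282 - (3/2)q_C)/9 and q_C = (235 - (3/2)q_O)/7.
Solving the pair: q_O = 26.6914, q_C = 752/27.
Price P = 445 - (3/2)·54.5432 = 363.1852.
Orion's profit: 363.1852·26.6914 - 163·26.6914 - 3·26.6914² = 3205.9287.

3205.93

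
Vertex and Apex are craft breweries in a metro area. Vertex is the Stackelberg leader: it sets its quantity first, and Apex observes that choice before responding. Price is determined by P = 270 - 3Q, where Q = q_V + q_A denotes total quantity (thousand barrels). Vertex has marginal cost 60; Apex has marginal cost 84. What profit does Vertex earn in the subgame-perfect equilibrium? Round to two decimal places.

2281.50

Solve by backward induction. Given q_V, the follower Apex maximises π_A = (270 - 3q_V - 3q_A)q_A - 84q_A.
Follower FOC: 186 - 3q_V - 6q_A = 0, so q_A(q_V) = (186 - 3q_V)/6.
The leader anticipates this reaction. Substituting into P = 270 - 3Q gives P = 177 - (3/2)q_V, so π_V = (177 - (3/2)q_V)q_V - 60q_V.
Maximising: ∂π_V/∂q_V = 117 - 3q_V = 0, giving q_V = 39.
Then q_A = (186 - 3·39)/6 = 23/2.
Price P = 270 - 3·(101/2) = 237/2.
Vertex's profit: (237/2 - 60)·39 = 2281.5000.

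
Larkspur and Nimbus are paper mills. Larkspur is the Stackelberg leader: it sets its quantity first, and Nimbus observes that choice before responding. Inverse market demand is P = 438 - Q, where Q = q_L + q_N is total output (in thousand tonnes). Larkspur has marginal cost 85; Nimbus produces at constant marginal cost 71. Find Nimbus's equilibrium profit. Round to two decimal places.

The follower Nimbus best-responds to any q_L: π_N = (438 - Q)q_N - 71q_N.
Follower FOC: 367 - q_L - 2q_N = 0, so q_N(q_L) = (367 - q_L)/2.
Larkspur substitutes q_N(q_L) into its own profit: π_L = q_L(438 - q_L - (367 - q_L)/2) - 85q_L = (509/2 - (1/2)q_L)q_L - 85q_L.
Leader FOC: 339/2 - q_L = 0, so q_L = 339/2.
Then q_N = (367 - 339/2)/2 = 395/4.
Price P = 438 - 1073/4 = 679/4.
Nimbus's profit: (679/4 - 71)·(395/4) = 9751.5625.

9751.56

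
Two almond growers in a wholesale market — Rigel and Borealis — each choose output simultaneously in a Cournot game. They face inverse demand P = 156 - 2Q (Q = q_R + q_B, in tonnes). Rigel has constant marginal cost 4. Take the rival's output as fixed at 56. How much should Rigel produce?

10

With the rival's output fixed at 56, Rigel's profit is π_R = (156 - 2·56 - 2q_R)q_R - (4q_R) = (44 - 2q_R)q_R - (4q_R).
∂π_R/∂q_R = 40 - 4q_R = 0, so q_R = 10.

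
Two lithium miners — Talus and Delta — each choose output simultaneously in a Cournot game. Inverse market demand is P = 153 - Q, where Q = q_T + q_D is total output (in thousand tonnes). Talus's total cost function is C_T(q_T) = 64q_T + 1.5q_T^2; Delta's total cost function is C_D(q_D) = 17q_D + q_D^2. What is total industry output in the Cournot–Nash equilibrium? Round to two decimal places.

Talus's profit: π_T = (153 - Q)q_T - (64q_T + (3/2)q_T²). Setting ∂π_T/∂q_T = 0: 89 - 5q_T - (q_D) = 0.
Delta's first-order condition: 136 - 4q_D - (q_T) = 0.
Rearranging gives the reaction functions q_T = (89 - q_D)/5 and q_D = (136 - q_T)/4.
Solving the pair: q_T = 220/19, q_D = 591/19.
Total output Q = 220/19 + 591/19 = 811/19.

42.68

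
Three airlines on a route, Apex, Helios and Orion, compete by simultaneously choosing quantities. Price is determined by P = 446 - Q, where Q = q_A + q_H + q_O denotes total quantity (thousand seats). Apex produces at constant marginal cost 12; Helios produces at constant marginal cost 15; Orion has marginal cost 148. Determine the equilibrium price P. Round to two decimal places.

155.25

Apex's profit: π_A = (446 - Q)q_A - (12q_A). Setting ∂π_A/∂q_A = 0: 434 - 2q_A - (q_H + q_O) = 0.
Helios's first-order condition: 431 - 2q_H - (q_A + q_O) = 0.
Orion's first-order condition: 298 - 2q_O - (q_A + q_H) = 0.
Adding the 3 first-order conditions: 1163 − 4Q = 0, so Q = 1163/4.
Back-substituting: q_A = (434 − 1163/4) = 573/4, q_H = (431 − 1163/4) = 561/4, q_O = (298 − 1163/4) = 29/4.
Total output Q = 1163/4, so price P = 446 - 1163/4 = 621/4.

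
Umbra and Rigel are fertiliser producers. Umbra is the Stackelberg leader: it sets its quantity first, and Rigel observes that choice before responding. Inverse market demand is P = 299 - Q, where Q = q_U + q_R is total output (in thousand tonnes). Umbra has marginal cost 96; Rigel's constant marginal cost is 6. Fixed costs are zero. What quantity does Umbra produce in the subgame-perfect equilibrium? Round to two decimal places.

Solve by backward induction. Given q_U, the follower Rigel maximises π_R = (299 - q_U - q_R)q_R - 6q_R.
∂π_R/∂q_R = 293 - q_U - 2q_R = 0 gives the reaction function q_R = (293 - q_U)/2.
Umbra substitutes q_R(q_U) into its own profit: π_U = q_U(299 - q_U - (293 - q_U)/2) - 96q_U = (305/2 - (1/2)q_U)q_U - 96q_U.
Maximising: ∂π_U/∂q_U = 113/2 - q_U = 0, giving q_U = 113/2.
Then q_R = (293 - 113/2)/2 = 473/4.

56.50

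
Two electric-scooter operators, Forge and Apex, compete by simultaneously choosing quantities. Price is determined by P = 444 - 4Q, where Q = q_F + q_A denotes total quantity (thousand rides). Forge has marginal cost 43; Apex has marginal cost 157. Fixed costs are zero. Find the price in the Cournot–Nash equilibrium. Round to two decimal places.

214.67

Forge's profit: π_F = (444 - 4Q)q_F - (43q_F). Setting ∂π_F/∂q_F = 0: 401 - 8q_F - 4(q_A) = 0.
Apex's profit: π_A = (444 - 4Q)q_A - (157q_A). Setting ∂π_A/∂q_A = 0: 287 - 8q_A - 4(q_F) = 0.
So q_F = (401 - 4q_A)/8 and q_A = (287 - 4q_F)/8.
Substituting one into the other gives q_F = 515/12 and q_A = 173/12.
Total output Q = 172/3, so price P = 444 - 4·(172/3) = 644/3.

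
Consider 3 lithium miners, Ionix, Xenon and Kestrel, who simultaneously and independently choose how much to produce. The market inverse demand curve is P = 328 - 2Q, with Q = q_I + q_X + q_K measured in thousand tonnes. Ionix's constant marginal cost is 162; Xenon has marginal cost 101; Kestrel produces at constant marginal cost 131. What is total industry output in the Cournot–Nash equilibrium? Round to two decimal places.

73.75

Ionix's profit: π_I = (328 - 2Q)q_I - (162q_I). Setting ∂π_I/∂q_I = 0: 166 - 4q_I - 2(q_X + q_K) = 0.
Xenon's profit: π_X = (328 - 2Q)q_X - (101q_X). Setting ∂π_X/∂q_X = 0: 227 - 4q_X - 2(q_I + q_K) = 0.
Kestrel's profit: π_K = (328 - 2Q)q_K - (131q_K). Setting ∂π_K/∂q_K = 0: 197 - 4q_K - 2(q_I + q_X) = 0.
Adding the 3 first-order conditions: 590 − 8Q = 0, so Q = 295/4.
Back-substituting: q_I = (166 − 295/2)/2 = 37/4, q_X = (227 − 295/2)/2 = 159/4, q_K = (197 − 295/2)/2 = 99/4.
Total output Q = 37/4 + 159/4 + 99/4 = 295/4.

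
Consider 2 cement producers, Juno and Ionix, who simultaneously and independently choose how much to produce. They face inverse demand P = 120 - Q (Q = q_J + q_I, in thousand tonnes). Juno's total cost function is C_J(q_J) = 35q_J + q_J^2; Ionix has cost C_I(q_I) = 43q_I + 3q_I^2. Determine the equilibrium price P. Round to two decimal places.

93.35

Juno's profit: π_J = (120 - Q)q_J - (35q_J + q_J²). Setting ∂π_J/∂q_J = 0: 85 - 4q_J - (q_I) = 0.
Ionix's profit: π_I = (120 - Q)q_I - (43q_I + 3q_I²). Setting ∂π_I/∂q_I = 0: 77 - 8q_I - (q_J) = 0.
Rearranging gives the reaction functions q_J = (85 - q_I)/4 and q_I = (77 - q_J)/8.
Substituting one into the other gives q_J = 603/31 and q_I = 223/31.
Total output Q = 826/31, so price P = 120 - 826/31 = 93.3548.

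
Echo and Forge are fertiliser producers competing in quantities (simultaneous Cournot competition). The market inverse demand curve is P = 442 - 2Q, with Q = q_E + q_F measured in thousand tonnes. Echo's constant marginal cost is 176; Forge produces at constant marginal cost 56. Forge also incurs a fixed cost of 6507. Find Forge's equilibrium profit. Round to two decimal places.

Echo's profit: π_E = (442 - 2Q)q_E - (176q_E). Setting ∂π_E/∂q_E = 0: 266 - 4q_E - 2(q_F) = 0.
Forge's first-order condition: 386 - 4q_F - 2(q_E) = 0.
Rearranging gives the reaction functions q_E = (266 - 2q_F)/4 and q_F = (386 - 2q_E)/4.
Substituting one into the other gives q_E = 73/3 and q_F = 253/3.
Price P = 442 - 2·(326/3) = 674/3.
Forge's profit: (674/3 - 56)·(253/3) - 6507 = 7717.2222.

7717.22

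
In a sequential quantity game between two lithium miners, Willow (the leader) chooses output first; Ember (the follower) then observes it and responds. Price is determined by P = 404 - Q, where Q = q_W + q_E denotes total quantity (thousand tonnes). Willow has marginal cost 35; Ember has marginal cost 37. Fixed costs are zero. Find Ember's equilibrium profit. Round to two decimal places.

8235.56

Solve by backward induction. Given q_W, the follower Ember maximises π_E = (404 - q_W - q_E)q_E - 37q_E.
∂π_E/∂q_E = 367 - q_W - 2q_E = 0 gives the reaction function q_E = (367 - q_W)/2.
The leader anticipates this reaction. Substituting into P = 404 - Q gives P = 441/2 - (1/2)q_W, so π_W = (441/2 - (1/2)q_W)q_W - 35q_W.
Maximising: ∂π_W/∂q_W = 371/2 - q_W = 0, giving q_W = 371/2.
Then q_E = (367 - 371/2)/2 = 363/4.
Price P = 404 - 1105/4 = 511/4.
Ember's profit: (511/4 - 37)·(363/4) = 8235.5625.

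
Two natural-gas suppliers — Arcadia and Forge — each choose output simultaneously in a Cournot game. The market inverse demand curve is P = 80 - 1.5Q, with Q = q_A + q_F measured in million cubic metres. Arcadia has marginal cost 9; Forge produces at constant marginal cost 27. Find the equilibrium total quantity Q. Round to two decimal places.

27.56

Arcadia's profit: π_A = (80 - 1.5Q)q_A - (9q_A). Setting ∂π_A/∂q_A = 0: 71 - 3q_A - (3/2)(q_F) = 0.
Forge's first-order condition: 53 - 3q_F - (3/2)(q_A) = 0.
So q_A = (71 - (3/2)q_F)/3 and q_F = (53 - (3/2)q_A)/3.
Substituting one into the other gives q_A = 178/9 and q_F = 70/9.
Total output Q = 178/9 + 70/9 = 248/9.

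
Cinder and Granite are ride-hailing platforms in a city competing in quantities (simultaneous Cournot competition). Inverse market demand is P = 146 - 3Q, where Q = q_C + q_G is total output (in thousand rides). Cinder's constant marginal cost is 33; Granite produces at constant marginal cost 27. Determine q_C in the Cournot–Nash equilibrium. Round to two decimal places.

Cinder's profit: π_C = (146 - 3Q)q_C - (33q_C). Setting ∂π_C/∂q_C = 0: 113 - 6q_C - 3(q_G) = 0.
Granite's profit: π_G = (146 - 3Q)q_G - (27q_G). Setting ∂π_G/∂q_G = 0: 119 - 6q_G - 3(q_C) = 0.
Best responses: q_C = (113 - 3q_G)/6, q_G = (119 - 3q_C)/6.
Solving the pair: q_C = 107/9, q_G = 125/9.

11.89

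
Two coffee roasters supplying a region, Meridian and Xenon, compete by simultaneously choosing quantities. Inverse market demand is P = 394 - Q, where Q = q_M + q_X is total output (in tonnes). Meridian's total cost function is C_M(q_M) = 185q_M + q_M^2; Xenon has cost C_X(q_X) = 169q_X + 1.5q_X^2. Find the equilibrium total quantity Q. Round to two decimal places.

Meridian's profit: π_M = (394 - Q)q_M - (185q_M + q_M²). Setting ∂π_M/∂q_M = 0: 209 - 4q_M - (q_X) = 0.
Xenon's profit: π_X = (394 - Q)q_X - (169q_X + (3/2)q_X²). Setting ∂π_X/∂q_X = 0: 225 - 5q_X - (q_M) = 0.
Best responses: q_M = (209 - q_X)/4, q_X = (225 - q_M)/5.
Substituting one into the other gives q_M = 820/19 and q_X = 691/19.
Total output Q = 820/19 + 691/19 = 1511/19.

79.53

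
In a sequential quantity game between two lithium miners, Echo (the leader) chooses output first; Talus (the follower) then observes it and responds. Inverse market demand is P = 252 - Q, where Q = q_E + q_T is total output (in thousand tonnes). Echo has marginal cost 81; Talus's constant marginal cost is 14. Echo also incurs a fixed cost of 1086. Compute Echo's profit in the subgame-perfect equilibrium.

266

The follower Talus best-responds to any q_E: π_T = (252 - Q)q_T - 14q_T.
Setting the follower's marginal profit to zero, 238 - q_E - 2q_T = 0, i.e. q_T = (238 - q_E)/2.
Echo substitutes q_T(q_E) into its own profit: π_E = q_E(252 - q_E - (238 - q_E)/2) - 81q_E = (133 - (1/2)q_E)q_E - 81q_E.
Maximising: ∂π_E/∂q_E = 52 - q_E = 0, giving q_E = 52.
Then q_T = (238 - 52)/2 = 93.
Price P = 252 - 145 = 107.
Echo's profit: (107 - 81)·52 - 1086 = 266.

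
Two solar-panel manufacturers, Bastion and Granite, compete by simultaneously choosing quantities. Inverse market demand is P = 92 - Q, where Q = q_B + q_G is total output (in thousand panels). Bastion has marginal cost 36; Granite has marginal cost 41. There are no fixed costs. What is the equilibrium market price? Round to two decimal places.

56.33

Bastion's profit: π_B = (92 - Q)q_B - (36q_B). Setting ∂π_B/∂q_B = 0: 56 - 2q_B - (q_G) = 0.
Granite's profit: π_G = (92 - Q)q_G - (41q_G). Setting ∂π_G/∂q_G = 0: 51 - 2q_G - (q_B) = 0.
So q_B = (56 - q_G)/2 and q_G = (51 - q_B)/2.
Substituting one into the other gives q_B = 61/3 and q_G = 46/3.
Total output Q = 107/3, so price P = 92 - 107/3 = 169/3.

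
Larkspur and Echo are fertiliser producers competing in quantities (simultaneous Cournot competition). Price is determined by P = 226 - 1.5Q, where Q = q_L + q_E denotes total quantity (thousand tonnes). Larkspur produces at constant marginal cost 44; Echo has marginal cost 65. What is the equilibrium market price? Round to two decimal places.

Larkspur's profit: π_L = (226 - 1.5Q)q_L - (44q_L). Setting ∂π_L/∂q_L = 0: 182 - 3q_L - (3/2)(q_E) = 0.
Echo's first-order condition: 161 - 3q_E - (3/2)(q_L) = 0.
Best responses: q_L = (182 - (3/2)q_E)/3, q_E = (161 - (3/2)q_L)/3.
Substituting one into the other gives q_L = 406/9 and q_E = 280/9.
Total output Q = 686/9, so price P = 226 - (3/2)·(686/9) = 335/3.

111.67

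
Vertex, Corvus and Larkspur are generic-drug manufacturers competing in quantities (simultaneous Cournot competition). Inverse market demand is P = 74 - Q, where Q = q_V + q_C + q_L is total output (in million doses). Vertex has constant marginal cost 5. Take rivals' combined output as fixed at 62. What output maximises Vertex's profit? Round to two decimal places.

3.50

With rivals' combined output fixed at 62, Vertex's profit is π_V = (74 - 62 - q_V)q_V - (5q_V) = (12 - q_V)q_V - (5q_V).
∂π_V/∂q_V = 7 - 2q_V = 0, so q_V = 7/2.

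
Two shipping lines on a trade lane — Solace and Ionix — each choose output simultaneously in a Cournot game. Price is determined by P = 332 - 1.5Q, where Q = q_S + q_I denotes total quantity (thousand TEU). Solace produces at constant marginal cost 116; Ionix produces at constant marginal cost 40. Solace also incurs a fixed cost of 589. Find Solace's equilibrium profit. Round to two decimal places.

Solace's profit: π_S = (332 - 1.5Q)q_S - (116q_S). Setting ∂π_S/∂q_S = 0: 216 - 3q_S - (3/2)(q_I) = 0.
Ionix's profit: π_I = (332 - 1.5Q)q_I - (40q_I). Setting ∂π_I/∂q_I = 0: 292 - 3q_I - (3/2)(q_S) = 0.
Best responses: q_S = (216 - (3/2)q_I)/3, q_I = (292 - (3/2)q_S)/3.
Solving the pair: q_S = 280/9, q_I = 736/9.
Price P = 332 - (3/2)·(1016/9) = 488/3.
Solace's profit: (488/3 - 116)·(280/9) - 589 = 862.8519.

862.85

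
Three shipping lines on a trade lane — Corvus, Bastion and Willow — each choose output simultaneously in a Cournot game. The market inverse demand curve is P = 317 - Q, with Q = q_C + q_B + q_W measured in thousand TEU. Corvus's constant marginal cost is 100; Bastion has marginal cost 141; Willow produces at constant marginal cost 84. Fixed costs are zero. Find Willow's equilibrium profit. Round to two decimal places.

Corvus's profit: π_C = (317 - Q)q_C - (100q_C). Setting ∂π_C/∂q_C = 0: 217 - 2q_C - (q_B + q_W) = 0.
Bastion's profit: π_B = (317 - Q)q_B - (141q_B). Setting ∂π_B/∂q_B = 0: 176 - 2q_B - (q_C + q_W) = 0.
Willow's first-order condition: 233 - 2q_W - (q_C + q_B) = 0.
Adding the 3 conditions: 626 − 2Q − 2Q = 0, i.e. Q = 313/2.
Back-substituting: q_C = (217 − 313/2) = 121/2, q_B = (176 − 313/2) = 39/2, q_W = (233 − 313/2) = 153/2.
Price P = 317 - 313/2 = 321/2.
Willow's profit: (321/2 - 84)·(153/2) = 5852.2500.

5852.25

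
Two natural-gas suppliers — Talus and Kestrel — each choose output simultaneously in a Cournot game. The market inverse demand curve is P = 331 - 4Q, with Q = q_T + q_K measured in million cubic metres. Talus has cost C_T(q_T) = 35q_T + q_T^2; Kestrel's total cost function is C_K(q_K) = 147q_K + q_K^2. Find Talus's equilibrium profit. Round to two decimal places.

3504.94

Talus's profit: π_T = (331 - 4Q)q_T - (35q_T + q_T²). Setting ∂π_T/∂q_T = 0: 296 - 10q_T - 4(q_K) = 0.
Kestrel's profit: π_K = (331 - 4Q)q_K - (147q_K + q_K²). Setting ∂π_K/∂q_K = 0: 184 - 10q_K - 4(q_T) = 0.
Best responses: q_T = (296 - 4q_K)/10, q_K = (184 - 4q_T)/10.
Substituting one into the other gives q_T = 556/21 and q_K = 164/21.
Price P = 331 - 4·(240/7) = 1357/7.
Talus's profit: (1357/7)·(556/21) - 35·(556/21) - (556/21)² = 3504.9433.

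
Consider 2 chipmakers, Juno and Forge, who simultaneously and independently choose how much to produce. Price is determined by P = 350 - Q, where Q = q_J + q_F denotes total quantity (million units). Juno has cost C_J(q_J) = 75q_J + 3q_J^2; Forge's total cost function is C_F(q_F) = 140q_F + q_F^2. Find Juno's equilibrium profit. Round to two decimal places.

Juno's profit: π_J = (350 - Q)q_J - (75q_J + 3q_J²). Setting ∂π_J/∂q_J = 0: 275 - 8q_J - (q_F) = 0.
Forge's profit: π_F = (350 - Q)q_F - (140q_F + q_F²). Setting ∂π_F/∂q_F = 0: 210 - 4q_F - (q_J) = 0.
Best responses: q_J = (275 - q_F)/8, q_F = (210 - q_J)/4.
Solving the pair: q_J = 890/31, q_F = 1405/31.
Price P = 350 - 74.0323 = 275.9677.
Juno's profit: 275.9677·(890/31) - 75·(890/31) - 3(890/31)² = 3296.9823.

3296.98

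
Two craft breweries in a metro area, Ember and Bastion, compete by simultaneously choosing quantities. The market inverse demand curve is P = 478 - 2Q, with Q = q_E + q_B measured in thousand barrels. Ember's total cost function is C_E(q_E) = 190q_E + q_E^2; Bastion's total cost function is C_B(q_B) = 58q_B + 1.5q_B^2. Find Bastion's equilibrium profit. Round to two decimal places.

Ember's profit: π_E = (478 - 2Q)q_E - (190q_E + q_E²). Setting ∂π_E/∂q_E = 0: 288 - 6q_E - 2(q_B) = 0.
Bastion's first-order condition: 420 - 7q_B - 2(q_E) = 0.
Best responses: q_E = (288 - 2q_B)/6, q_B = (420 - 2q_E)/7.
Substituting one into the other gives q_E = 588/19 and q_B = 972/19.
Price P = 478 - 2·(1560/19) = 313.7895.
Bastion's profit: 313.7895·(972/19) - 58·(972/19) - (3/2)(972/19)² = 9159.9557.

9159.96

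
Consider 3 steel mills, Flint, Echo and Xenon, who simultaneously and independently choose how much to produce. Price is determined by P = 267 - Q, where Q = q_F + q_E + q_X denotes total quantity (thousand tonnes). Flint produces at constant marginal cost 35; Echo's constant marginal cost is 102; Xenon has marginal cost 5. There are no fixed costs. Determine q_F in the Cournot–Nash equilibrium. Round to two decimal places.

Flint's profit: π_F = (267 - Q)q_F - (35q_F). Setting ∂π_F/∂q_F = 0: 232 - 2q_F - (q_E + q_X) = 0.
Echo's profit: π_E = (267 - Q)q_E - (102q_E). Setting ∂π_E/∂q_E = 0: 165 - 2q_E - (q_F + q_X) = 0.
Xenon's profit: π_X = (267 - Q)q_X - (5q_X). Setting ∂π_X/∂q_X = 0: 262 - 2q_X - (q_F + q_E) = 0.
Adding the 3 first-order conditions: 659 − 4Q = 0, so Q = 659/4.
Back-substituting: q_F = (232 − 659/4) = 269/4, q_E = (165 − 659/4) = 1/4, q_X = (262 − 659/4) = 389/4.

67.25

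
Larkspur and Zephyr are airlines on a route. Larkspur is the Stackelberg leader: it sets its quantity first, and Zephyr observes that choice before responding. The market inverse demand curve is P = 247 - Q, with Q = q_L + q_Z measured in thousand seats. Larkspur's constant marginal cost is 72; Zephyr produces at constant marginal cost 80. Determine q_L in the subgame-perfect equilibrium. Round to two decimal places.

91.50

Solve by backward induction. Given q_L, the follower Zephyr maximises π_Z = (247 - q_L - q_Z)q_Z - 80q_Z.
Follower FOC: 167 - q_L - 2q_Z = 0, so q_Z(q_L) = (167 - q_L)/2.
Larkspur substitutes q_Z(q_L) into its own profit: π_L = q_L(247 - q_L - (167 - q_L)/2) - 72q_L = (327/2 - (1/2)q_L)q_L - 72q_L.
Maximising: ∂π_L/∂q_L = 183/2 - q_L = 0, giving q_L = 183/2.
Then q_Z = (167 - 183/2)/2 = 151/4.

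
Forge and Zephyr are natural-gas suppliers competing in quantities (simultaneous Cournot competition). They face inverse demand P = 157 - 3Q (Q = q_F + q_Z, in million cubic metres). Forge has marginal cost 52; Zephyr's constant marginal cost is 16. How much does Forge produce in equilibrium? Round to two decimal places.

7.67

Forge's profit: π_F = (157 - 3Q)q_F - (52q_F). Setting ∂π_F/∂q_F = 0: 105 - 6q_F - 3(q_Z) = 0.
Zephyr's profit: π_Z = (157 - 3Q)q_Z - (16q_Z). Setting ∂π_Z/∂q_Z = 0: 141 - 6q_Z - 3(q_F) = 0.
Best responses: q_F = (105 - 3q_Z)/6, q_Z = (141 - 3q_F)/6.
Solving the pair: q_F = 23/3, q_Z = 59/3.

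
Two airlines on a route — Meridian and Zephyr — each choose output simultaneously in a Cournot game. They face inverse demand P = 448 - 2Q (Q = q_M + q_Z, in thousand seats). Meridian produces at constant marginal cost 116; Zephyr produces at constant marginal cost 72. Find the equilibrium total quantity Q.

118

Meridian's profit: π_M = (448 - 2Q)q_M - (116q_M). Setting ∂π_M/∂q_M = 0: 332 - 4q_M - 2(q_Z) = 0.
Zephyr's profit: π_Z = (448 - 2Q)q_Z - (72q_Z). Setting ∂π_Z/∂q_Z = 0: 376 - 4q_Z - 2(q_M) = 0.
Rearranging gives the reaction functions q_M = (332 - 2q_Z)/4 and q_Z = (376 - 2q_M)/4.
Substituting one into the other gives q_M = 48 and q_Z = 70.
Total output Q = 48 + 70 = 118.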